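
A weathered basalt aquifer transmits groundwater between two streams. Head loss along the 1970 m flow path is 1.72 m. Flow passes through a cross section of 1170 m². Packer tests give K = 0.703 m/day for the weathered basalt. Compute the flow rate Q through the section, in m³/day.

Hydraulic gradient i = Δh / L = 1.72 / 1970 = 0.0008731.
Darcy's law: Q = K · A · i = 0.7030 × 1170 × 0.0008731 = 0.7181 m³/day.

0.718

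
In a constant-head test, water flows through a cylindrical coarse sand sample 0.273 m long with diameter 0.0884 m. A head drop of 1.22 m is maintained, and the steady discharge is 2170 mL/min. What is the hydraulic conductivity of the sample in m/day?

114

Cross-sectional area A = π·(d/2)² = π × (0.0884/2)² = 0.006138 m².
Convert discharge: 2170 mL/min = 3.617e-05 m³/s.
Darcy's law rearranged: K = Q·L / (A·Δh) = 3.617e-05 × 0.273 / (0.006138 × 1.22) = 0.001319 m/s = 113.9 m/day.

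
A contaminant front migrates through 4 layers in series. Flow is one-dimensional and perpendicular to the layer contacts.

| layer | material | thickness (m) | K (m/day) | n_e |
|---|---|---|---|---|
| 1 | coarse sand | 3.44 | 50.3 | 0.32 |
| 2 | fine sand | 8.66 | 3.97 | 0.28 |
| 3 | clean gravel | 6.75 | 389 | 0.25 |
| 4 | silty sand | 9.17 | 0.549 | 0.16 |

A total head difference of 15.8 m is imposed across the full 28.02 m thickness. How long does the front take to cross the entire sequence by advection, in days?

With flow normal to the layers, continuity requires the same specific discharge q through every layer.
Σ(b_i/K_i) = 3.44/50.3 + 8.66/3.97 + 6.75/389 + 9.17/0.549 = 18.97 d.
q = Δh / Σ(b_i/K_i) = 15.8 / 18.97 = 0.8329 m/day.
In each layer the seepage velocity is v_i = q/n_i, so the layer transit time is t_i = b_i·n_i / q:
  layer 1 (coarse sand): t_1 = 3.44 × 0.32 / 0.8329 = 1.322 d
  layer 2 (fine sand): t_2 = 8.66 × 0.28 / 0.8329 = 2.911 d
  layer 3 (clean gravel): t_3 = 6.75 × 0.25 / 0.8329 = 2.026 d
  layer 4 (silty sand): t_4 = 9.17 × 0.16 / 0.8329 = 1.762 d
Total t = Σ t_i = 8.021 days.

8.02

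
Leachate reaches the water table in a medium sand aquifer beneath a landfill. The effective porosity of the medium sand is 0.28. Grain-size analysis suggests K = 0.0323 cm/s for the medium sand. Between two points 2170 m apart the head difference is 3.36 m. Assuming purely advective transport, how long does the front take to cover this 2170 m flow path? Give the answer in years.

Convert K: 0.0323 cm/s × 864 = 27.91 m/day.
Hydraulic gradient i = Δh / L = 3.36 / 2170 = 0.001548.
Darcy flux q = K · i = 27.91 × 0.001548 = 0.04321 m/day.
Seepage velocity v = q / n_e = 0.04321 / 0.28 = 0.1543 m/day.
Travel time t = L / v = 2170 / 0.1543 = 14061 days = 38.50 years.

38.5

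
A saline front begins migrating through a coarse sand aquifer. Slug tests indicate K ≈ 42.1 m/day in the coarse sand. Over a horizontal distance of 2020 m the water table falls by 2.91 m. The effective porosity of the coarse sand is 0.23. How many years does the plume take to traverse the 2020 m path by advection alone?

21.0

Hydraulic gradient i = Δh / L = 2.91 / 2020 = 0.001441.
Darcy flux q = K · i = 42.10 × 0.001441 = 0.06065 m/day.
Seepage velocity v = q / n_e = 0.06065 / 0.23 = 0.2637 m/day.
Travel time t = L / v = 2020 / 0.2637 = 7660 days = 20.97 years.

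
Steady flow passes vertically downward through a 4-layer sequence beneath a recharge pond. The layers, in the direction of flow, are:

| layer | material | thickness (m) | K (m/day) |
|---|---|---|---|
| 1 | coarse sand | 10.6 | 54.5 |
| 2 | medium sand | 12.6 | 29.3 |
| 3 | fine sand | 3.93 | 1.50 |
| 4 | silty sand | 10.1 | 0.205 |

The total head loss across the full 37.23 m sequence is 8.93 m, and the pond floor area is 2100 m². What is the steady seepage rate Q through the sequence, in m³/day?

Flow is perpendicular to layering, so the layers act in series and the equivalent K is the thickness-weighted harmonic mean.
Total thickness L = 10.6 + 12.6 + 3.93 + 10.1 = 37.23 m.
Σ(b_i/K_i) = 10.6/54.5 + 12.6/29.3 + 3.93/1.50 + 10.1/0.205 = 52.51 d.
K_eq = L / Σ(b_i/K_i) = 37.23 / 52.51 = 0.7090 m/day.
Q = K_eq · A · (Δh/L) = 0.7090 × 2100 × (8.93/37.23) = 357.1 m³/day.

357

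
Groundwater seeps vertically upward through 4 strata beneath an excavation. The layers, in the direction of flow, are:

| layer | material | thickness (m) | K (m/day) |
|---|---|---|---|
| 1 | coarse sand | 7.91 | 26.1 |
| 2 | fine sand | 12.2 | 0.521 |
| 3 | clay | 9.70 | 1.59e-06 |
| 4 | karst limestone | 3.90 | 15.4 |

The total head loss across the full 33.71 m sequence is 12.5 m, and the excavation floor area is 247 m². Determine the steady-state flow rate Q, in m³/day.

0.000506

Flow is perpendicular to layering, so the layers act in series and the equivalent K is the thickness-weighted harmonic mean.
Total thickness L = 7.91 + 12.2 + 9.70 + 3.90 = 33.71 m.
Σ(b_i/K_i) = 7.91/26.1 + 12.2/0.521 + 9.70/1.59e-06 + 3.90/15.4 = 6.101e+06 d.
K_eq = L / Σ(b_i/K_i) = 33.71 / 6.101e+06 = 5.526e-06 m/day.
Q = K_eq · A · (Δh/L) = 5.526e-06 × 247 × (12.5/33.71) = 0.0005061 m³/day.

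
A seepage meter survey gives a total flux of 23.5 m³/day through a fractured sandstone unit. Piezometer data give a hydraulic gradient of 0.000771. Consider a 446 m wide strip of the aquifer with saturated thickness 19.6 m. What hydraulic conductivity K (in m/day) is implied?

Cross-sectional area A = 446 × 19.6 = 8742 m².
Hydraulic gradient i = 0.000771.
From Q = K·A·i, K = Q / (A·i) = 23.5 / (8742 × 0.0007710) = 3.487 m/day.

3.49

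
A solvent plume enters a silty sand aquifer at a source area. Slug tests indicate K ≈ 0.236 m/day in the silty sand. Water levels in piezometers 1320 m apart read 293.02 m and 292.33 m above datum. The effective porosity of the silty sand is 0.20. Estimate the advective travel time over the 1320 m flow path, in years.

Hydraulic gradient i = (293.02 − 292.33) / 1320 = 0.69 / 1320 = 0.0005227.
Darcy flux q = K · i = 0.2360 × 0.0005227 = 0.0001234 m/day.
Seepage velocity v = q / n_e = 0.0001234 / 0.20 = 0.0006168 m/day.
Travel time t = L / v = 1320 / 0.0006168 = 2.140e+06 days = 5859 years.

5860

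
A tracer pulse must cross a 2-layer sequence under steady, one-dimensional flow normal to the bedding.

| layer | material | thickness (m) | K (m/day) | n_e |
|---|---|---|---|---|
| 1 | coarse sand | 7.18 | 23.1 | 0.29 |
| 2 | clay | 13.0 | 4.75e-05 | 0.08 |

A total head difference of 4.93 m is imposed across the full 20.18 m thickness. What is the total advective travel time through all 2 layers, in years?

With flow normal to the layers, continuity requires the same specific discharge q through every layer.
Σ(b_i/K_i) = 7.18/23.1 + 13.0/4.75e-05 = 2.737e+05 d.
q = Δh / Σ(b_i/K_i) = 4.93 / 2.737e+05 = 1.801e-05 m/day.
In each layer the seepage velocity is v_i = q/n_i, so the layer transit time is t_i = b_i·n_i / q:
  layer 1 (coarse sand): t_1 = 7.18 × 0.29 / 1.801e-05 = 1.156e+05 d
  layer 2 (clay): t_2 = 13.0 × 0.08 / 1.801e-05 = 57735 d
Total t = Σ t_i = 1.733e+05 days = 474.5 years.

475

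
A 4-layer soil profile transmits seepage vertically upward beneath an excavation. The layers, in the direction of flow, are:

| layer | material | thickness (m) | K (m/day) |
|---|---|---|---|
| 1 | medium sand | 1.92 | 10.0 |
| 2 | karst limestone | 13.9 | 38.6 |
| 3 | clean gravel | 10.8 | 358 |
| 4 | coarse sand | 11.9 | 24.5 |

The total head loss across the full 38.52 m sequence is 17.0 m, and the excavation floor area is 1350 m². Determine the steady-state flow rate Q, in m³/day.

Flow is perpendicular to layering, so the layers act in series and the equivalent K is the thickness-weighted harmonic mean.
Total thickness L = 1.92 + 13.9 + 10.8 + 11.9 = 38.52 m.
Σ(b_i/K_i) = 1.92/10.0 + 13.9/38.6 + 10.8/358 + 11.9/24.5 = 1.068 d.
K_eq = L / Σ(b_i/K_i) = 38.52 / 1.068 = 36.07 m/day.
Q = K_eq · A · (Δh/L) = 36.07 × 1350 × (17.0/38.52) = 21489 m³/day.

21500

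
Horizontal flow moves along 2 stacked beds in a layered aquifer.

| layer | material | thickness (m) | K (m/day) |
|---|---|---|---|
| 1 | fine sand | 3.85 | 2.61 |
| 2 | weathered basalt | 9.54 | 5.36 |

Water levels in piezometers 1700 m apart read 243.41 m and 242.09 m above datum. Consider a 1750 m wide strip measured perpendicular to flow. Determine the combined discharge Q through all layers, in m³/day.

Flow is parallel to layering, so each bed carries its own Darcy discharge and the transmissivities add.
Σ(K_i·b_i) = 2.61×3.85 + 5.36×9.54 = 61.18 m²/day.
Hydraulic gradient i = (243.41 − 242.09) / 1700 = 1.32 / 1700 = 0.0007765.
Q = Σ(K_i·b_i) · W · i = 61.18 × 1750 × 0.0007765 = 83.14 m³/day.

83.1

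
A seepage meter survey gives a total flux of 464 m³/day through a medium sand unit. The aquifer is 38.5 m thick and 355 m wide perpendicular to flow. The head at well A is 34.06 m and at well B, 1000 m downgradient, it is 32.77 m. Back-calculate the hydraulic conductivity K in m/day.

Cross-sectional area A = 355 × 38.5 = 13668 m².
Hydraulic gradient i = (34.06 − 32.77) / 1000 = 1.29 / 1000 = 0.001290.
From Q = K·A·i, K = Q / (A·i) = 464 / (13668 × 0.001290) = 26.32 m/day.

26.3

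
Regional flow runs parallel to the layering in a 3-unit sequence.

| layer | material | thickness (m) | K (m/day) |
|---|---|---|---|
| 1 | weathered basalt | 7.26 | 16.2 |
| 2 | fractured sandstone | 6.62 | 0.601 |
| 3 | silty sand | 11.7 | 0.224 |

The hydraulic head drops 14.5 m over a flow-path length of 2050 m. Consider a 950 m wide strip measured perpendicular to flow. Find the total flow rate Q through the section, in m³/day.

835

Flow is parallel to layering, so each bed carries its own Darcy discharge and the transmissivities add.
Σ(K_i·b_i) = 16.2×7.26 + 0.601×6.62 + 0.224×11.7 = 124.2 m²/day.
Hydraulic gradient i = Δh / L = 14.5 / 2050 = 0.007073.
Q = Σ(K_i·b_i) · W · i = 124.2 × 950 × 0.007073 = 834.6 m³/day.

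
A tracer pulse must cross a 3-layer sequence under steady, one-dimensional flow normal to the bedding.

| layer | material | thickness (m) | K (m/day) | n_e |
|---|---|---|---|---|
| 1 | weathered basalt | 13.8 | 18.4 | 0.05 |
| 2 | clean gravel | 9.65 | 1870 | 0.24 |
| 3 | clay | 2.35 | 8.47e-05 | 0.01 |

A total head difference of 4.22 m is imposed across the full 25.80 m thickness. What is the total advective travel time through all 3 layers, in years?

54.5

With flow normal to the layers, continuity requires the same specific discharge q through every layer.
Σ(b_i/K_i) = 13.8/18.4 + 9.65/1870 + 2.35/8.47e-05 = 27746 d.
q = Δh / Σ(b_i/K_i) = 4.22 / 27746 = 0.0001521 m/day.
In each layer the seepage velocity is v_i = q/n_i, so the layer transit time is t_i = b_i·n_i / q:
  layer 1 (weathered basalt): t_1 = 13.8 × 0.05 / 0.0001521 = 4537 d
  layer 2 (clean gravel): t_2 = 9.65 × 0.24 / 0.0001521 = 15227 d
  layer 3 (clay): t_3 = 2.35 × 0.01 / 0.0001521 = 154.5 d
Total t = Σ t_i = 19918 days = 54.53 years.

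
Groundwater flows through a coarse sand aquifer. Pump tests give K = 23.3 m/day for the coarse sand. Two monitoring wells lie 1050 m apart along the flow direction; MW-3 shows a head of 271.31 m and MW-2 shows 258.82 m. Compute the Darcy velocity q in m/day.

0.277

Hydraulic gradient i = (271.31 − 258.82) / 1050 = 12.49 / 1050 = 0.01190.
Specific discharge q = K · i = 23.30 × 0.01190 = 0.2772 m/day.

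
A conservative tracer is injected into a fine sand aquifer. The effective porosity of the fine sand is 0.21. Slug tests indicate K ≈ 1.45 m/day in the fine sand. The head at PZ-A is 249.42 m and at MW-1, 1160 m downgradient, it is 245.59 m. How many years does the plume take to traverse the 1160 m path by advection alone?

Hydraulic gradient i = (249.42 − 245.59) / 1160 = 3.83 / 1160 = 0.003302.
Darcy flux q = K · i = 1.450 × 0.003302 = 0.004788 m/day.
Seepage velocity v = q / n_e = 0.004788 / 0.21 = 0.02280 m/day.
Travel time t = L / v = 1160 / 0.02280 = 50883 days = 139.3 years.

139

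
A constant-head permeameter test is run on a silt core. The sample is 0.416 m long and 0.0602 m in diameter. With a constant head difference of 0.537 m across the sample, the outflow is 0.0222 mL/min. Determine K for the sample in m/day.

0.00870

Cross-sectional area A = π·(d/2)² = π × (0.0602/2)² = 0.002846 m².
Convert discharge: 0.0222 mL/min = 3.700e-10 m³/s.
Darcy's law rearranged: K = Q·L / (A·Δh) = 3.700e-10 × 0.416 / (0.002846 × 0.537) = 1.007e-07 m/s = 0.008701 m/day.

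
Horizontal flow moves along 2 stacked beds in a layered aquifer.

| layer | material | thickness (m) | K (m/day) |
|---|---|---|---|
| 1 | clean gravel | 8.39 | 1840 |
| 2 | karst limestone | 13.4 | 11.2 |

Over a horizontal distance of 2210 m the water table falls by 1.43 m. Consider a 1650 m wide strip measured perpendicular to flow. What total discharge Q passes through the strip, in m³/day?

16600

Flow is parallel to layering, so each bed carries its own Darcy discharge and the transmissivities add.
Σ(K_i·b_i) = 1840×8.39 + 11.2×13.4 = 15588 m²/day.
Hydraulic gradient i = Δh / L = 1.43 / 2210 = 0.0006471.
Q = Σ(K_i·b_i) · W · i = 15588 × 1650 × 0.0006471 = 16642 m³/day.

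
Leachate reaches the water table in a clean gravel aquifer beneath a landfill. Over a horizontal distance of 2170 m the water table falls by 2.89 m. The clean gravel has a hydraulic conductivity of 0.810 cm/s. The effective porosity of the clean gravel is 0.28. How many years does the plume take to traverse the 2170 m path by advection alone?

1.78

Convert K: 0.810 cm/s × 864 = 699.8 m/day.
Hydraulic gradient i = Δh / L = 2.89 / 2170 = 0.001332.
Darcy flux q = K · i = 699.8 × 0.001332 = 0.9320 m/day.
Seepage velocity v = q / n_e = 0.9320 / 0.28 = 3.329 m/day.
Travel time t = L / v = 2170 / 3.329 = 651.9 days = 1.785 years.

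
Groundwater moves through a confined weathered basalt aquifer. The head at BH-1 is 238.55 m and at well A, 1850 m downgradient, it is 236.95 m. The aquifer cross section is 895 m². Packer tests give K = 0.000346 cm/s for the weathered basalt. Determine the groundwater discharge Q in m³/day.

0.231

Convert K: 0.000346 cm/s × 864 = 0.2989 m/day.
Hydraulic gradient i = (238.55 − 236.95) / 1850 = 1.6 / 1850 = 0.0008649.
Darcy's law: Q = K · A · i = 0.2989 × 895.0 × 0.0008649 = 0.2314 m³/day.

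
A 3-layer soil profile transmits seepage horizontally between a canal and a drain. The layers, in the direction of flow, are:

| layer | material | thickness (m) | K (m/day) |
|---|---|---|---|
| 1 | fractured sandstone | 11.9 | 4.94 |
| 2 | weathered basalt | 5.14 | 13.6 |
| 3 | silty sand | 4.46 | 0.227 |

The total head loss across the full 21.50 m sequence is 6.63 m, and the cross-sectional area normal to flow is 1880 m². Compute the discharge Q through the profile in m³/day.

556

Flow is perpendicular to layering, so the layers act in series and the equivalent K is the thickness-weighted harmonic mean.
Total thickness L = 11.9 + 5.14 + 4.46 = 21.50 m.
Σ(b_i/K_i) = 11.9/4.94 + 5.14/13.6 + 4.46/0.227 = 22.43 d.
K_eq = L / Σ(b_i/K_i) = 21.50 / 22.43 = 0.9583 m/day.
Q = K_eq · A · (Δh/L) = 0.9583 × 1880 × (6.63/21.50) = 555.6 m³/day.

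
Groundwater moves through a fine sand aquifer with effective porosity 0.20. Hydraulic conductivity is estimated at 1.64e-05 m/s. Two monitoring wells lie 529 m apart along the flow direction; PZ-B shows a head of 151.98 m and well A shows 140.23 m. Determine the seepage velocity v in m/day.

Convert K: 1.64e-05 m/s × 86400 = 1.417 m/day.
Hydraulic gradient i = (151.98 − 140.23) / 529 = 11.75 / 529 = 0.02221.
Darcy flux q = K · i = 1.417 × 0.02221 = 0.03147 m/day.
Seepage velocity v = q / n_e = 0.03147 / 0.20 = 0.1574 m/day.

0.157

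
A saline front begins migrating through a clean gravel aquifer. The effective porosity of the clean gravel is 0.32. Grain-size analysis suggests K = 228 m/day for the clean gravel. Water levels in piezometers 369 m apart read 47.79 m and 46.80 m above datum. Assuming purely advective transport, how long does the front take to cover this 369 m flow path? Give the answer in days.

193

Hydraulic gradient i = (47.79 − 46.80) / 369 = 0.99 / 369 = 0.002683.
Darcy flux q = K · i = 228.0 × 0.002683 = 0.6117 m/day.
Seepage velocity v = q / n_e = 0.6117 / 0.32 = 1.912 m/day.
Travel time t = L / v = 369 / 1.912 = 193.0 days.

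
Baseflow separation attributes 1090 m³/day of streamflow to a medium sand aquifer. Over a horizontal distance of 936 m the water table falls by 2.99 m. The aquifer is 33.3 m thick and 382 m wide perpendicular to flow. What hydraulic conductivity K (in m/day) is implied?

26.8

Cross-sectional area A = 382 × 33.3 = 12721 m².
Hydraulic gradient i = Δh / L = 2.99 / 936 = 0.003194.
From Q = K·A·i, K = Q / (A·i) = 1090 / (12721 × 0.003194) = 26.82 m/day.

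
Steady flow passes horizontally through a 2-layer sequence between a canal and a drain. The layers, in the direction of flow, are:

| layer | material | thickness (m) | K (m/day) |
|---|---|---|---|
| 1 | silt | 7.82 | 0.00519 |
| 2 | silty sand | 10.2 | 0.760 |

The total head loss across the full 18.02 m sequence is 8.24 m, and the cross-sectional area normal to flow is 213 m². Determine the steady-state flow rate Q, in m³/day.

Flow is perpendicular to layering, so the layers act in series and the equivalent K is the thickness-weighted harmonic mean.
Total thickness L = 7.82 + 10.2 = 18.02 m.
Σ(b_i/K_i) = 7.82/0.00519 + 10.2/0.760 = 1520 d.
K_eq = L / Σ(b_i/K_i) = 18.02 / 1520 = 0.01185 m/day.
Q = K_eq · A · (Δh/L) = 0.01185 × 213 × (8.24/18.02) = 1.155 m³/day.

1.15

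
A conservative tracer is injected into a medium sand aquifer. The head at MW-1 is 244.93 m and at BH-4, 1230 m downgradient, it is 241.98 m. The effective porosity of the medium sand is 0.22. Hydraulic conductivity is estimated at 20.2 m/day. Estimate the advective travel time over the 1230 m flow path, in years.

15.3

Hydraulic gradient i = (244.93 − 241.98) / 1230 = 2.95 / 1230 = 0.002398.
Darcy flux q = K · i = 20.20 × 0.002398 = 0.04845 m/day.
Seepage velocity v = q / n_e = 0.04845 / 0.22 = 0.2202 m/day.
Travel time t = L / v = 1230 / 0.2202 = 5585 days = 15.29 years.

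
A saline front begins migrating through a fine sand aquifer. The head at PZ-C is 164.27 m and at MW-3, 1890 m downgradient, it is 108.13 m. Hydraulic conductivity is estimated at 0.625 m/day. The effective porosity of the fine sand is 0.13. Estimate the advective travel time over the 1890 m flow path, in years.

Hydraulic gradient i = (164.27 − 108.13) / 1890 = 56.14 / 1890 = 0.02970.
Darcy flux q = K · i = 0.6250 × 0.02970 = 0.01856 m/day.
Seepage velocity v = q / n_e = 0.01856 / 0.13 = 0.1428 m/day.
Travel time t = L / v = 1890 / 0.1428 = 13235 days = 36.23 years.

36.2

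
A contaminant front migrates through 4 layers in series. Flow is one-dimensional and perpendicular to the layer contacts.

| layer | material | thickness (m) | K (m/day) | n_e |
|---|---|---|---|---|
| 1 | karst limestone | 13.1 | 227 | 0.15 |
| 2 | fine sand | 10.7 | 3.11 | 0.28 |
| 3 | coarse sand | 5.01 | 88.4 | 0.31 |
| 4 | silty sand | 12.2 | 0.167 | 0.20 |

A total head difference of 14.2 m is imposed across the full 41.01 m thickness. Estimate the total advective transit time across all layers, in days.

With flow normal to the layers, continuity requires the same specific discharge q through every layer.
Σ(b_i/K_i) = 13.1/227 + 10.7/3.11 + 5.01/88.4 + 12.2/0.167 = 76.61 d.
q = Δh / Σ(b_i/K_i) = 14.2 / 76.61 = 0.1854 m/day.
In each layer the seepage velocity is v_i = q/n_i, so the layer transit time is t_i = b_i·n_i / q:
  layer 1 (karst limestone): t_1 = 13.1 × 0.15 / 0.1854 = 10.60 d
  layer 2 (fine sand): t_2 = 10.7 × 0.28 / 0.1854 = 16.16 d
  layer 3 (coarse sand): t_3 = 5.01 × 0.31 / 0.1854 = 8.379 d
  layer 4 (silty sand): t_4 = 12.2 × 0.20 / 0.1854 = 13.16 d
Total t = Σ t_i = 48.31 days.

48.3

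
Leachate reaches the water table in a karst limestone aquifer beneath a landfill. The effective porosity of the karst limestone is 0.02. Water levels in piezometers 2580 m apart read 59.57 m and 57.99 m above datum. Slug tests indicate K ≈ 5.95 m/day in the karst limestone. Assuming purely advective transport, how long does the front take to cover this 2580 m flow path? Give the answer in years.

38.8

Hydraulic gradient i = (59.57 − 57.99) / 2580 = 1.58 / 2580 = 0.0006124.
Darcy flux q = K · i = 5.950 × 0.0006124 = 0.003644 m/day.
Seepage velocity v = q / n_e = 0.003644 / 0.02 = 0.1822 m/day.
Travel time t = L / v = 2580 / 0.1822 = 14161 days = 38.77 years.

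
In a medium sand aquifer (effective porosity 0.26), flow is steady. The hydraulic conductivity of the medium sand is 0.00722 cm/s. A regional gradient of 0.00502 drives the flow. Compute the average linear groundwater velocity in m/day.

0.120

Convert K: 0.00722 cm/s × 864 = 6.238 m/day.
Hydraulic gradient i = 0.00502.
Darcy flux q = K · i = 6.238 × 0.005020 = 0.03132 m/day.
Seepage velocity v = q / n_e = 0.03132 / 0.26 = 0.1204 m/day.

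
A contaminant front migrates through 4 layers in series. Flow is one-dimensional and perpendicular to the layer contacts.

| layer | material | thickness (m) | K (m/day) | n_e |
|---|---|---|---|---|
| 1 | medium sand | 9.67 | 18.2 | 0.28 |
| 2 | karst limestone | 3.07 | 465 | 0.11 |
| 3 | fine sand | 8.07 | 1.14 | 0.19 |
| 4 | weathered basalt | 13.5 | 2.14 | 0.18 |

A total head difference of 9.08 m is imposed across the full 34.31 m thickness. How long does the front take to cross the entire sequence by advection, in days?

10.7

With flow normal to the layers, continuity requires the same specific discharge q through every layer.
Σ(b_i/K_i) = 9.67/18.2 + 3.07/465 + 8.07/1.14 + 13.5/2.14 = 13.93 d.
q = Δh / Σ(b_i/K_i) = 9.08 / 13.93 = 0.6521 m/day.
In each layer the seepage velocity is v_i = q/n_i, so the layer transit time is t_i = b_i·n_i / q:
  layer 1 (medium sand): t_1 = 9.67 × 0.28 / 0.6521 = 4.152 d
  layer 2 (karst limestone): t_2 = 3.07 × 0.11 / 0.6521 = 0.5179 d
  layer 3 (fine sand): t_3 = 8.07 × 0.19 / 0.6521 = 2.352 d
  layer 4 (weathered basalt): t_4 = 13.5 × 0.18 / 0.6521 = 3.727 d
Total t = Σ t_i = 10.75 days.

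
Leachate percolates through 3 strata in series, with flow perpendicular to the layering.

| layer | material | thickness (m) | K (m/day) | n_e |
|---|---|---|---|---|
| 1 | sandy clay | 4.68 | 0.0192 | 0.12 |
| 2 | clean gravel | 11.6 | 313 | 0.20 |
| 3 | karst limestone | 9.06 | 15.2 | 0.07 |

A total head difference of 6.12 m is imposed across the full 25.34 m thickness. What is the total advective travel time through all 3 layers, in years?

0.384

With flow normal to the layers, continuity requires the same specific discharge q through every layer.
Σ(b_i/K_i) = 4.68/0.0192 + 11.6/313 + 9.06/15.2 = 244.4 d.
q = Δh / Σ(b_i/K_i) = 6.12 / 244.4 = 0.02504 m/day.
In each layer the seepage velocity is v_i = q/n_i, so the layer transit time is t_i = b_i·n_i / q:
  layer 1 (sandy clay): t_1 = 4.68 × 0.12 / 0.02504 = 22.43 d
  layer 2 (clean gravel): t_2 = 11.6 × 0.20 / 0.02504 = 92.64 d
  layer 3 (karst limestone): t_3 = 9.06 × 0.07 / 0.02504 = 25.32 d
Total t = Σ t_i = 140.4 days = 0.3844 years.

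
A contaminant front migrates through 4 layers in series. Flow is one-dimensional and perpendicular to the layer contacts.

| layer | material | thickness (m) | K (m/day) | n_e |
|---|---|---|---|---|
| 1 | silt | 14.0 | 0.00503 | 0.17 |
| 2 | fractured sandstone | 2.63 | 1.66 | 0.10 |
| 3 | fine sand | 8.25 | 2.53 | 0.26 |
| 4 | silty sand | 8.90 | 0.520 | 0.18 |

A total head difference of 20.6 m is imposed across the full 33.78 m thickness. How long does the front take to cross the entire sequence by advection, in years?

2.38

With flow normal to the layers, continuity requires the same specific discharge q through every layer.
Σ(b_i/K_i) = 14.0/0.00503 + 2.63/1.66 + 8.25/2.53 + 8.90/0.520 = 2805 d.
q = Δh / Σ(b_i/K_i) = 20.6 / 2805 = 0.007343 m/day.
In each layer the seepage velocity is v_i = q/n_i, so the layer transit time is t_i = b_i·n_i / q:
  layer 1 (silt): t_1 = 14.0 × 0.17 / 0.007343 = 324.1 d
  layer 2 (fractured sandstone): t_2 = 2.63 × 0.10 / 0.007343 = 35.81 d
  layer 3 (fine sand): t_3 = 8.25 × 0.26 / 0.007343 = 292.1 d
  layer 4 (silty sand): t_4 = 8.90 × 0.18 / 0.007343 = 218.2 d
Total t = Σ t_i = 870.2 days = 2.382 years.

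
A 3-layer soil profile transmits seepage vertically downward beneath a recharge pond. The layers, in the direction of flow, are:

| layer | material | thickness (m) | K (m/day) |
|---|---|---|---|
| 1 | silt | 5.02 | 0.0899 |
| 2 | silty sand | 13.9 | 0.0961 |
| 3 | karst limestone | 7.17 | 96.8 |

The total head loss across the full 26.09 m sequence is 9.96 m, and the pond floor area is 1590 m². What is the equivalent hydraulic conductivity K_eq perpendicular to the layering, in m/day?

Flow is perpendicular to layering, so the layers act in series and the equivalent K is the thickness-weighted harmonic mean.
Total thickness L = 5.02 + 13.9 + 7.17 = 26.09 m.
Σ(b_i/K_i) = 5.02/0.0899 + 13.9/0.0961 + 7.17/96.8 = 200.6 d.
K_eq = L / Σ(b_i/K_i) = 26.09 / 200.6 = 0.1301 m/day.

0.130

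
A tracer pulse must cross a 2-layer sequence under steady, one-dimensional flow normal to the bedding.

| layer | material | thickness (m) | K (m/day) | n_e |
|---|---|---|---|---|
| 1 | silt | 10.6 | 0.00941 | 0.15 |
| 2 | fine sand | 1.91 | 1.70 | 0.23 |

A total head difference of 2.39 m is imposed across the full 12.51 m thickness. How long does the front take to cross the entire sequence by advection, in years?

2.62

With flow normal to the layers, continuity requires the same specific discharge q through every layer.
Σ(b_i/K_i) = 10.6/0.00941 + 1.91/1.70 = 1128 d.
q = Δh / Σ(b_i/K_i) = 2.39 / 1128 = 0.002120 m/day.
In each layer the seepage velocity is v_i = q/n_i, so the layer transit time is t_i = b_i·n_i / q:
  layer 1 (silt): t_1 = 10.6 × 0.15 / 0.002120 = 750.2 d
  layer 2 (fine sand): t_2 = 1.91 × 0.23 / 0.002120 = 207.3 d
Total t = Σ t_i = 957.4 days = 2.621 years.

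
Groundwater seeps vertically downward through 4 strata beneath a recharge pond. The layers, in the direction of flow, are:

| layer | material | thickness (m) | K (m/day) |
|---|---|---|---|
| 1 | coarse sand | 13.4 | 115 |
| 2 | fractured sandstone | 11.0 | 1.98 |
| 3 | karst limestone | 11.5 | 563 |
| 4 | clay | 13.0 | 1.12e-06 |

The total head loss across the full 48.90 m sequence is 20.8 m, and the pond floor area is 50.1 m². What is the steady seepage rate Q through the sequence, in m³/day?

Flow is perpendicular to layering, so the layers act in series and the equivalent K is the thickness-weighted harmonic mean.
Total thickness L = 13.4 + 11.0 + 11.5 + 13.0 = 48.90 m.
Σ(b_i/K_i) = 13.4/115 + 11.0/1.98 + 11.5/563 + 13.0/1.12e-06 = 1.161e+07 d.
K_eq = L / Σ(b_i/K_i) = 48.90 / 1.161e+07 = 4.213e-06 m/day.
Q = K_eq · A · (Δh/L) = 4.213e-06 × 50.1 × (20.8/48.90) = 8.978e-05 m³/day.

8.98e-05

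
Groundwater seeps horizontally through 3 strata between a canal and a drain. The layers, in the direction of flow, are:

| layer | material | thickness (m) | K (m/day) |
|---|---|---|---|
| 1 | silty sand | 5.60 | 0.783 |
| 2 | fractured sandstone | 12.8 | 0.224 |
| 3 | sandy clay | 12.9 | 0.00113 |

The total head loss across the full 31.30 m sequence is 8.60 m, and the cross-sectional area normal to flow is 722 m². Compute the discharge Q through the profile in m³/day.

0.541

Flow is perpendicular to layering, so the layers act in series and the equivalent K is the thickness-weighted harmonic mean.
Total thickness L = 5.60 + 12.8 + 12.9 = 31.30 m.
Σ(b_i/K_i) = 5.60/0.783 + 12.8/0.224 + 12.9/0.00113 = 11480 d.
K_eq = L / Σ(b_i/K_i) = 31.30 / 11480 = 0.002726 m/day.
Q = K_eq · A · (Δh/L) = 0.002726 × 722 × (8.60/31.30) = 0.5409 m³/day.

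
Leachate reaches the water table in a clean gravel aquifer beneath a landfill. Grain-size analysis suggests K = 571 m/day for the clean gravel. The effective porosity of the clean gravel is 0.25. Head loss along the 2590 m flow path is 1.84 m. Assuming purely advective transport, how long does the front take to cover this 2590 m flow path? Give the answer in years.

4.37

Hydraulic gradient i = Δh / L = 1.84 / 2590 = 0.0007104.
Darcy flux q = K · i = 571.0 × 0.0007104 = 0.4057 m/day.
Seepage velocity v = q / n_e = 0.4057 / 0.25 = 1.623 m/day.
Travel time t = L / v = 2590 / 1.623 = 1596 days = 4.370 years.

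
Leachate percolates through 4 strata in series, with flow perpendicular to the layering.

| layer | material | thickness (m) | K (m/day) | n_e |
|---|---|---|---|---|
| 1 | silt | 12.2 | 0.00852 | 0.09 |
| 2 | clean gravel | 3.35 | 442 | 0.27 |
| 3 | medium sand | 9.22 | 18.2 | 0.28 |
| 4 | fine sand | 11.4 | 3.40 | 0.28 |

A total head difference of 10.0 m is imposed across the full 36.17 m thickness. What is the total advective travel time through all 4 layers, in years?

3.06

With flow normal to the layers, continuity requires the same specific discharge q through every layer.
Σ(b_i/K_i) = 12.2/0.00852 + 3.35/442 + 9.22/18.2 + 11.4/3.40 = 1436 d.
q = Δh / Σ(b_i/K_i) = 10.0 / 1436 = 0.006965 m/day.
In each layer the seepage velocity is v_i = q/n_i, so the layer transit time is t_i = b_i·n_i / q:
  layer 1 (silt): t_1 = 12.2 × 0.09 / 0.006965 = 157.6 d
  layer 2 (clean gravel): t_2 = 3.35 × 0.27 / 0.006965 = 129.9 d
  layer 3 (medium sand): t_3 = 9.22 × 0.28 / 0.006965 = 370.7 d
  layer 4 (fine sand): t_4 = 11.4 × 0.28 / 0.006965 = 458.3 d
Total t = Σ t_i = 1116 days = 3.057 years.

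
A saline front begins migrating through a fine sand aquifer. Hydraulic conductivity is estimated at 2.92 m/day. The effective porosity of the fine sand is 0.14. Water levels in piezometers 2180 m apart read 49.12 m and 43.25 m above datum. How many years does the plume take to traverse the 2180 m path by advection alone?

106

Hydraulic gradient i = (49.12 − 43.25) / 2180 = 5.87 / 2180 = 0.002693.
Darcy flux q = K · i = 2.920 × 0.002693 = 0.007863 m/day.
Seepage velocity v = q / n_e = 0.007863 / 0.14 = 0.05616 m/day.
Travel time t = L / v = 2180 / 0.05616 = 38817 days = 106.3 years.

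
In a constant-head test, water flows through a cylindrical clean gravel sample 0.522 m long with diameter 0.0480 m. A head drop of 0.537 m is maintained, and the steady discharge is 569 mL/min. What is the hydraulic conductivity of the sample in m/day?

440

Cross-sectional area A = π·(d/2)² = π × (0.0480/2)² = 0.001810 m².
Convert discharge: 569 mL/min = 9.483e-06 m³/s.
Darcy's law rearranged: K = Q·L / (A·Δh) = 9.483e-06 × 0.522 / (0.001810 × 0.537) = 0.005094 m/s = 440.1 m/day.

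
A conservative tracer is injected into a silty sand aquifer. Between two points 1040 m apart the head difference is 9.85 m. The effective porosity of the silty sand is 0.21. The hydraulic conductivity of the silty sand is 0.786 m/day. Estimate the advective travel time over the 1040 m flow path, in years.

80.3

Hydraulic gradient i = Δh / L = 9.85 / 1040 = 0.009471.
Darcy flux q = K · i = 0.7860 × 0.009471 = 0.007444 m/day.
Seepage velocity v = q / n_e = 0.007444 / 0.21 = 0.03545 m/day.
Travel time t = L / v = 1040 / 0.03545 = 29338 days = 80.32 years.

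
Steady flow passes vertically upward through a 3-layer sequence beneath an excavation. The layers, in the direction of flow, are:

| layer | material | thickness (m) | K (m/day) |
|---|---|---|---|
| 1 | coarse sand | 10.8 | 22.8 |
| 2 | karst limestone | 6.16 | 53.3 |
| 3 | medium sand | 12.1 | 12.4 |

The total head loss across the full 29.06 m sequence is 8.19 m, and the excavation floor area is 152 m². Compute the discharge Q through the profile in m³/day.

Flow is perpendicular to layering, so the layers act in series and the equivalent K is the thickness-weighted harmonic mean.
Total thickness L = 10.8 + 6.16 + 12.1 = 29.06 m.
Σ(b_i/K_i) = 10.8/22.8 + 6.16/53.3 + 12.1/12.4 = 1.565 d.
K_eq = L / Σ(b_i/K_i) = 29.06 / 1.565 = 18.57 m/day.
Q = K_eq · A · (Δh/L) = 18.57 × 152 × (8.19/29.06) = 795.4 m³/day.

795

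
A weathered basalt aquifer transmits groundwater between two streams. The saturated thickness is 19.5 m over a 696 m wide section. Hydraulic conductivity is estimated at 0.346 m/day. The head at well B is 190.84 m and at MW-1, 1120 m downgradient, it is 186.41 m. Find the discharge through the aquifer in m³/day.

18.6

Cross-sectional area A = 696 × 19.5 = 13572 m².
Hydraulic gradient i = (190.84 − 186.41) / 1120 = 4.43 / 1120 = 0.003955.
Darcy's law: Q = K · A · i = 0.3460 × 13572 × 0.003955 = 18.57 m³/day.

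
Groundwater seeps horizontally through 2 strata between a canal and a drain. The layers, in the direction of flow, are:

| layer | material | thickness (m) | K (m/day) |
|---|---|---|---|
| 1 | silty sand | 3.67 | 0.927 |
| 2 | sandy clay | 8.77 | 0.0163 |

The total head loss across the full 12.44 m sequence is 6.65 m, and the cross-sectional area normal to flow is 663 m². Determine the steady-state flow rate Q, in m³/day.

8.13

Flow is perpendicular to layering, so the layers act in series and the equivalent K is the thickness-weighted harmonic mean.
Total thickness L = 3.67 + 8.77 = 12.44 m.
Σ(b_i/K_i) = 3.67/0.927 + 8.77/0.0163 = 542.0 d.
K_eq = L / Σ(b_i/K_i) = 12.44 / 542.0 = 0.02295 m/day.
Q = K_eq · A · (Δh/L) = 0.02295 × 663 × (6.65/12.44) = 8.135 m³/day.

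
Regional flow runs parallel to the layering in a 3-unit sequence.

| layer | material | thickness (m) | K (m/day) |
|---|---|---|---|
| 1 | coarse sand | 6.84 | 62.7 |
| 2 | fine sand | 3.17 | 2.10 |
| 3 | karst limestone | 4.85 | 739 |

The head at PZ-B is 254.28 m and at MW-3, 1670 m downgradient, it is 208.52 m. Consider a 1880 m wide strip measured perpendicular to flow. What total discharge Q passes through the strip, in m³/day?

207000

Flow is parallel to layering, so each bed carries its own Darcy discharge and the transmissivities add.
Σ(K_i·b_i) = 62.7×6.84 + 2.10×3.17 + 739×4.85 = 4020 m²/day.
Hydraulic gradient i = (254.28 − 208.52) / 1670 = 45.76 / 1670 = 0.02740.
Q = Σ(K_i·b_i) · W · i = 4020 × 1880 × 0.02740 = 2.071e+05 m³/day.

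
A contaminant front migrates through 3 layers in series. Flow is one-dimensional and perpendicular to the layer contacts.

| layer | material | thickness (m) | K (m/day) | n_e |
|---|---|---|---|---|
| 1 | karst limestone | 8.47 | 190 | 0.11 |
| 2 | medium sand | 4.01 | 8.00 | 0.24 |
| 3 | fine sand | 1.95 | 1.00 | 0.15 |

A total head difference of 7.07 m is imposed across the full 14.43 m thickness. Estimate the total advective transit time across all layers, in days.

With flow normal to the layers, continuity requires the same specific discharge q through every layer.
Σ(b_i/K_i) = 8.47/190 + 4.01/8.00 + 1.95/1.00 = 2.496 d.
q = Δh / Σ(b_i/K_i) = 7.07 / 2.496 = 2.833 m/day.
In each layer the seepage velocity is v_i = q/n_i, so the layer transit time is t_i = b_i·n_i / q:
  layer 1 (karst limestone): t_1 = 8.47 × 0.11 / 2.833 = 0.3289 d
  layer 2 (medium sand): t_2 = 4.01 × 0.24 / 2.833 = 0.3397 d
  layer 3 (fine sand): t_3 = 1.95 × 0.15 / 2.833 = 0.1033 d
Total t = Σ t_i = 0.7719 days.

0.772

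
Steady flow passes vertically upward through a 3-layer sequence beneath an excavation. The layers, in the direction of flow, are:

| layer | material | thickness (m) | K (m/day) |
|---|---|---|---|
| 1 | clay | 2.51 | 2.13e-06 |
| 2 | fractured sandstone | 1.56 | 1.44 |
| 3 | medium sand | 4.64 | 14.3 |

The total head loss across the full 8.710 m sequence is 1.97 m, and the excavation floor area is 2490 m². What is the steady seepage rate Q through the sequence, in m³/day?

0.00416

Flow is perpendicular to layering, so the layers act in series and the equivalent K is the thickness-weighted harmonic mean.
Total thickness L = 2.51 + 1.56 + 4.64 = 8.710 m.
Σ(b_i/K_i) = 2.51/2.13e-06 + 1.56/1.44 + 4.64/14.3 = 1.178e+06 d.
K_eq = L / Σ(b_i/K_i) = 8.710 / 1.178e+06 = 7.391e-06 m/day.
Q = K_eq · A · (Δh/L) = 7.391e-06 × 2490 × (1.97/8.710) = 0.004163 m³/day.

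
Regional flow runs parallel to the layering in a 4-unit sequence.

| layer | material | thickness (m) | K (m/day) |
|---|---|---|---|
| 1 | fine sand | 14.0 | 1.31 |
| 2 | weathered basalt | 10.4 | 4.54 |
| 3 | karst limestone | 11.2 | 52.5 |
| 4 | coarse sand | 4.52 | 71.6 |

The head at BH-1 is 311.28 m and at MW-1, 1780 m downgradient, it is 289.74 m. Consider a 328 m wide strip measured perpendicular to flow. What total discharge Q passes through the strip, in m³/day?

3880

Flow is parallel to layering, so each bed carries its own Darcy discharge and the transmissivities add.
Σ(K_i·b_i) = 1.31×14.0 + 4.54×10.4 + 52.5×11.2 + 71.6×4.52 = 977.2 m²/day.
Hydraulic gradient i = (311.28 − 289.74) / 1780 = 21.54 / 1780 = 0.01210.
Q = Σ(K_i·b_i) · W · i = 977.2 × 328 × 0.01210 = 3879 m³/day.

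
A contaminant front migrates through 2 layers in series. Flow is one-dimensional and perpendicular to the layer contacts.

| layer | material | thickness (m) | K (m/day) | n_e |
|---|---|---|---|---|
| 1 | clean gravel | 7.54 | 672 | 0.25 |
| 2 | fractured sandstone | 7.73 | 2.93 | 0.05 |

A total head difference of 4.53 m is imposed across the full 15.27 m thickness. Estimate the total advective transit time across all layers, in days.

1.33

With flow normal to the layers, continuity requires the same specific discharge q through every layer.
Σ(b_i/K_i) = 7.54/672 + 7.73/2.93 = 2.649 d.
q = Δh / Σ(b_i/K_i) = 4.53 / 2.649 = 1.710 m/day.
In each layer the seepage velocity is v_i = q/n_i, so the layer transit time is t_i = b_i·n_i / q:
  layer 1 (clean gravel): t_1 = 7.54 × 0.25 / 1.710 = 1.102 d
  layer 2 (fractured sandstone): t_2 = 7.73 × 0.05 / 1.710 = 0.2261 d
Total t = Σ t_i = 1.329 days.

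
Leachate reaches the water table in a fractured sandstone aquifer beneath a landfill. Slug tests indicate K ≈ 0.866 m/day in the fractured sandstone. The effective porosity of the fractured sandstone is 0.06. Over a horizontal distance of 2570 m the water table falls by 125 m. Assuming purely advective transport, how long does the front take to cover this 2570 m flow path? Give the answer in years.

10.0

Hydraulic gradient i = Δh / L = 125 / 2570 = 0.04864.
Darcy flux q = K · i = 0.8660 × 0.04864 = 0.04212 m/day.
Seepage velocity v = q / n_e = 0.04212 / 0.06 = 0.7020 m/day.
Travel time t = L / v = 2570 / 0.7020 = 3661 days = 10.02 years.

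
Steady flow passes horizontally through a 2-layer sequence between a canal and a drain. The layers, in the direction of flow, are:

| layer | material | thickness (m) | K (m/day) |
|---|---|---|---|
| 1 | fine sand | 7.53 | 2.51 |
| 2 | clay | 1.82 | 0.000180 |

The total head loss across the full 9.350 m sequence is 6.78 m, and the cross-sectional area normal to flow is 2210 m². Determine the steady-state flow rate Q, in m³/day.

Flow is perpendicular to layering, so the layers act in series and the equivalent K is the thickness-weighted harmonic mean.
Total thickness L = 7.53 + 1.82 = 9.350 m.
Σ(b_i/K_i) = 7.53/2.51 + 1.82/0.000180 = 10114 d.
K_eq = L / Σ(b_i/K_i) = 9.350 / 10114 = 0.0009245 m/day.
Q = K_eq · A · (Δh/L) = 0.0009245 × 2210 × (6.78/9.350) = 1.481 m³/day.

1.48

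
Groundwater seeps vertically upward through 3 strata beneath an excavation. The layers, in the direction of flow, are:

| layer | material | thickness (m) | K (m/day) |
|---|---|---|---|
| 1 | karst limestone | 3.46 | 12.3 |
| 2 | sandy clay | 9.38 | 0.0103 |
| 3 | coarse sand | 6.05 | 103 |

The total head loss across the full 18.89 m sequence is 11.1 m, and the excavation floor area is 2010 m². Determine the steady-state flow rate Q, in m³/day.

Flow is perpendicular to layering, so the layers act in series and the equivalent K is the thickness-weighted harmonic mean.
Total thickness L = 3.46 + 9.38 + 6.05 = 18.89 m.
Σ(b_i/K_i) = 3.46/12.3 + 9.38/0.0103 + 6.05/103 = 911.0 d.
K_eq = L / Σ(b_i/K_i) = 18.89 / 911.0 = 0.02074 m/day.
Q = K_eq · A · (Δh/L) = 0.02074 × 2010 × (11.1/18.89) = 24.49 m³/day.

24.5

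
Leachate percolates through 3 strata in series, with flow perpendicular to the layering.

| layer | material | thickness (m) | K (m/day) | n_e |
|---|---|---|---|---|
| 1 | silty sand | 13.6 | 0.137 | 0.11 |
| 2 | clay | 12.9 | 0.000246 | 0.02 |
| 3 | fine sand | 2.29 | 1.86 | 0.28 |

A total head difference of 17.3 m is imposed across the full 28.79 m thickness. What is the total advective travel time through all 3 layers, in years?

19.9

With flow normal to the layers, continuity requires the same specific discharge q through every layer.
Σ(b_i/K_i) = 13.6/0.137 + 12.9/0.000246 + 2.29/1.86 = 52540 d.
q = Δh / Σ(b_i/K_i) = 17.3 / 52540 = 0.0003293 m/day.
In each layer the seepage velocity is v_i = q/n_i, so the layer transit time is t_i = b_i·n_i / q:
  layer 1 (silty sand): t_1 = 13.6 × 0.11 / 0.0003293 = 4543 d
  layer 2 (clay): t_2 = 12.9 × 0.02 / 0.0003293 = 783.5 d
  layer 3 (fine sand): t_3 = 2.29 × 0.28 / 0.0003293 = 1947 d
Total t = Σ t_i = 7274 days = 19.92 years.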